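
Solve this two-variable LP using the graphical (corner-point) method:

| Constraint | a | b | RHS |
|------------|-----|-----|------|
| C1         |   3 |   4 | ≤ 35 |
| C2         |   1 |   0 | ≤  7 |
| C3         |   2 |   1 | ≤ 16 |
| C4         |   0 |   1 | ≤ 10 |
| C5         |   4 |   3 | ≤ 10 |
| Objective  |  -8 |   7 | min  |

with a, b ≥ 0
Each vertex is the intersection of two constraint boundaries that also satisfies all remaining constraints:
  a = 0 and b = 0 → (0, 0)
  4a + 3b = 10 and b = 0 → (2.5, 0)
  4a + 3b = 10 and a = 0 → (0, 3.333)

Evaluating z = -8a + 7b at each vertex:
  (0, 0): z = 0
  (2.5, 0): z = -20
  (0, 3.333): z = 23.33

The minimum is at (2.5, 0) with z = -20.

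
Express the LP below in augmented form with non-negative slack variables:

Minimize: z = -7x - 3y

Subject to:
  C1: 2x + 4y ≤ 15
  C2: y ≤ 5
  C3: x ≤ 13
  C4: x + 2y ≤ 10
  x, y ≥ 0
min z = -7x - 3y

s.t.
  2x + 4y + s1 = 15
  y + s2 = 5
  x + s3 = 13
  x + 2y + s4 = 10
  x, y, s1, s2, s3, s4 ≥ 0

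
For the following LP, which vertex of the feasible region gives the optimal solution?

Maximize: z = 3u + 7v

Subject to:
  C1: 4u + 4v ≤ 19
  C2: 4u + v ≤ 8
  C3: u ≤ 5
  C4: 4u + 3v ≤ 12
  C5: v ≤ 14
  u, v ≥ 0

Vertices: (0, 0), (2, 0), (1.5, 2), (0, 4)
Evaluating z = 3u + 7v at each vertex:
  (0, 0): z = 0
  (2, 0): z = 6
  (1.5, 2): z = 18.5
  (0, 4): z = 28

The largest value is z = 28, attained at (0, 4).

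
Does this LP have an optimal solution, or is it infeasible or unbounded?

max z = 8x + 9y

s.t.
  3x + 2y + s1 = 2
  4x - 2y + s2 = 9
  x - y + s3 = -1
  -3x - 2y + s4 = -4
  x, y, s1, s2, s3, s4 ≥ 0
The row 3x + 2y + s1 = 2 with s1 ≥ 0 requires 3x + 2y ≤ 2, while the row -3x - 2y + s4 = -4 with s4 ≥ 0 is equivalent to 3x + 2y ≥ 4. Together they would need 4 ≤ 3x + 2y ≤ 2, which is impossible since 4 > 2. No point satisfies all constraints.

The feasible region is empty; the LP is infeasible.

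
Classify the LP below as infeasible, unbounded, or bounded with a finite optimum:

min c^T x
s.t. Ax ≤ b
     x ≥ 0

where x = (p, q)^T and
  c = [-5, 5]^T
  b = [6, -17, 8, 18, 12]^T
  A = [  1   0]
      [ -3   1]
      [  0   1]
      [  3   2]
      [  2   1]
The point (6, 0) satisfies every constraint, so the LP is feasible; the constraints give p ≤ 6 and q ≤ 8, which with p, q ≥ 0 keep the feasible region inside a bounded box. A feasible, bounded LP attains a finite optimum at a vertex.

Bounded optimum: z* = -30 at (6, 0).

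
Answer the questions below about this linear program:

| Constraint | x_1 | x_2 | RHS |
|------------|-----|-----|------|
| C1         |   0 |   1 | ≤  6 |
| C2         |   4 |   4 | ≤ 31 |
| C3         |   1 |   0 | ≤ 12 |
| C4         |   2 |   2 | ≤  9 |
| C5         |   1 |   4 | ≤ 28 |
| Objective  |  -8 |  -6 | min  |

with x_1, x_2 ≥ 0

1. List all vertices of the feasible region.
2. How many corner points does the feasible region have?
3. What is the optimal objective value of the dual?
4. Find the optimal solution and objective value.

1. (0, 0), (4.5, 0), (0, 4.5)
2. 3
3. -36 (by strong duality, equal to the primal optimum)
4. x_1 = 4.5, x_2 = 0, z = -36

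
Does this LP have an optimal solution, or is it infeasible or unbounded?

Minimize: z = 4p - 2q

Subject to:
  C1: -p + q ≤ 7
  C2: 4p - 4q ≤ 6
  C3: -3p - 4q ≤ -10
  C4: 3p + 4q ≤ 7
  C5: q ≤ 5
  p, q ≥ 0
C4 requires 3p + 4q ≤ 7, while C3 (-3p - 4q ≤ -10) is equivalent to 3p + 4q ≥ 10. Together they would need 10 ≤ 3p + 4q ≤ 7, which is impossible since 10 > 7. No point satisfies all constraints.

Infeasible — the constraint set is empty.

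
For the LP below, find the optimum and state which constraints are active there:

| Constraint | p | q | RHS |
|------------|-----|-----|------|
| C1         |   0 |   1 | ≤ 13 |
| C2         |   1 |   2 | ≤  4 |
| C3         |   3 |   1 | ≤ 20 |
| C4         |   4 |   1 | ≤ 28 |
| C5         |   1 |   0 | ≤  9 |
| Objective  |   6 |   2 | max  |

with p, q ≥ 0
Optimal: p = 4, q = 0
Binding: C2, q ≥ 0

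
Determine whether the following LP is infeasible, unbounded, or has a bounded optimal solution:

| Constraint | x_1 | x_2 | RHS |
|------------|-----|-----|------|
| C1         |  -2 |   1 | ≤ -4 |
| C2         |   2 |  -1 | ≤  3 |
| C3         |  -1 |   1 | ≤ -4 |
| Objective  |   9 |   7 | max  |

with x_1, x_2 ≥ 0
C2 requires 2x_1 - x_2 ≤ 3, while C1 (-2x_1 + x_2 ≤ -4) is equivalent to 2x_1 - x_2 ≥ 4. Together they would need 4 ≤ 2x_1 - x_2 ≤ 3, which is impossible since 4 > 3. No point satisfies all constraints.

The feasible region is empty; the LP is infeasible.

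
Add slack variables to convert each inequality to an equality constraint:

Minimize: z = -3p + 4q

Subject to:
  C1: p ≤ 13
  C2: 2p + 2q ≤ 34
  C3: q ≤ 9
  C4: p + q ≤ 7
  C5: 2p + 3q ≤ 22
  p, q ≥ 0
min z = -3p + 4q

s.t.
  p + s1 = 13
  2p + 2q + s2 = 34
  q + s3 = 9
  p + q + s4 = 7
  2p + 3q + s5 = 22
  p, q, s1, s2, s3, s4, s5 ≥ 0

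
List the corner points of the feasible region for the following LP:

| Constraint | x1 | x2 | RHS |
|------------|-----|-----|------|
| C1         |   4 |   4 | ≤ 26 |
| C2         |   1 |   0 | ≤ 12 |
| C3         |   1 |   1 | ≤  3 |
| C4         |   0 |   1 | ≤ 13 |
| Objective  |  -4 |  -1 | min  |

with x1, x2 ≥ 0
Each vertex is the intersection of two constraint boundaries that also satisfies all remaining constraints:
  x1 = 0 and x2 = 0 → (0, 0)
  x1 + x2 = 3 and x2 = 0 → (3, 0)
  x1 + x2 = 3 and x1 = 0 → (0, 3)

Vertices: (0, 0), (3, 0), (0, 3)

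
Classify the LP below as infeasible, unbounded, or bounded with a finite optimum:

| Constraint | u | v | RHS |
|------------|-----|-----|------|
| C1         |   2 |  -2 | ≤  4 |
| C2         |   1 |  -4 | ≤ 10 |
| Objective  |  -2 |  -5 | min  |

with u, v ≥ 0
Feasible point: (0, 0) satisfies every constraint, so the LP is feasible.
Direction d = (0, 1): for each constraint row a, a·d ≤ 0 —
  (2)(0) + (-2)(1) = -2 ≤ 0
  (1)(0) + (-4)(1) = -4 ≤ 0
and d ≥ 0, so (0, 0) + t·d stays feasible for every t ≥ 0. Along this ray z = -2u - 5v changes by -5 per unit t, so z → −∞.

Unbounded: there is a feasible ray along which z → −∞.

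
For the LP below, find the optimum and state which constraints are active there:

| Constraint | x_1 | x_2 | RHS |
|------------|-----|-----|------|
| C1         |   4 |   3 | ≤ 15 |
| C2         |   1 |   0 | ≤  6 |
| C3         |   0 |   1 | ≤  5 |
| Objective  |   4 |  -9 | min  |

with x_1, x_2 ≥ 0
Optimal: x_1 = 0, x_2 = 5
Slack at optimum:
  C1: slack = 0 (binding)
  C2: slack = 6
  C3: slack = 0 (binding)
  x_1 ≥ 0: x_1 = 0 (binding)
  x_2 ≥ 0: x_2 = 5
Binding constraints: C1, C3, x_1 ≥ 0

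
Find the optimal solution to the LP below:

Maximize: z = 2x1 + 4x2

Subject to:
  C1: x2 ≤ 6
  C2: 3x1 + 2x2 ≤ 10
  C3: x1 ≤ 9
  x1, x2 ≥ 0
Each vertex is the intersection of two constraint boundaries that also satisfies all remaining constraints:
  x1 = 0 and x2 = 0 → (0, 0)
  3x1 + 2x2 = 10 and x2 = 0 → (3.333, 0)
  3x1 + 2x2 = 10 and x1 = 0 → (0, 5)

Evaluating z = 2x1 + 4x2 at each vertex:
  (0, 0): z = 0
  (3.333, 0): z = 6.667
  (0, 5): z = 20

The maximum is at (0, 5) with z = 20.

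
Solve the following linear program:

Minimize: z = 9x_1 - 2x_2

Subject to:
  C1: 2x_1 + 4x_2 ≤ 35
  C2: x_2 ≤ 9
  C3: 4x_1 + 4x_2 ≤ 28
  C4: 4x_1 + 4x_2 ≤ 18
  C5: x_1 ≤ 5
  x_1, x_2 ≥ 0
Each vertex is the intersection of two constraint boundaries that also satisfies all remaining constraints:
  x_1 = 0 and x_2 = 0 → (0, 0)
  4x_1 + 4x_2 = 18 and x_2 = 0 → (4.5, 0)
  4x_1 + 4x_2 = 18 and x_1 = 0 → (0, 4.5)

Evaluating z = 9x_1 - 2x_2 at each vertex:
  (0, 0): z = 0
  (4.5, 0): z = 40.5
  (0, 4.5): z = -9

The minimum is at (0, 4.5) with z = -9.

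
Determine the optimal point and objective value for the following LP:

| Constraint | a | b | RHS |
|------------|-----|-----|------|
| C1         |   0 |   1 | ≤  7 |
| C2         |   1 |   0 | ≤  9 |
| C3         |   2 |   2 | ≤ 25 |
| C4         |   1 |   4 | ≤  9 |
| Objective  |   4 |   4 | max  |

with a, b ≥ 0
a = 9, b = 0, z = 36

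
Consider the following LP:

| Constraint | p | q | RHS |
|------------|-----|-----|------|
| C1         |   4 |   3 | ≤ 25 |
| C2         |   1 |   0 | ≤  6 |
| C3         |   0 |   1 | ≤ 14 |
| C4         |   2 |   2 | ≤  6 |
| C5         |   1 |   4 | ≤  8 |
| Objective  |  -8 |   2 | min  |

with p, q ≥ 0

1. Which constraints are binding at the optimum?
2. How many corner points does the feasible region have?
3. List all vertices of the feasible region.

1. C4, q ≥ 0
2. 4
3. (0, 0), (3, 0), (1.333, 1.667), (0, 2)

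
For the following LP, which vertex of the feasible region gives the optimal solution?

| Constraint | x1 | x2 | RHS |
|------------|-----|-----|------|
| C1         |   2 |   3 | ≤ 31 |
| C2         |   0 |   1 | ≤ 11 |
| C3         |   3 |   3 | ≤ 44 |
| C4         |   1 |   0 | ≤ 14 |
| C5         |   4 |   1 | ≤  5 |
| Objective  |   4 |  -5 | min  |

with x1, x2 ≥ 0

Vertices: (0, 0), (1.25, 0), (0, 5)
(0, 5) with z = -25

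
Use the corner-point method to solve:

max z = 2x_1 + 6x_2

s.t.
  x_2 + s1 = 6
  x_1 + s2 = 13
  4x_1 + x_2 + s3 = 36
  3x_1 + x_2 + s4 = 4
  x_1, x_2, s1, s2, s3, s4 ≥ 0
x_1 = 0, x_2 = 4, z = 24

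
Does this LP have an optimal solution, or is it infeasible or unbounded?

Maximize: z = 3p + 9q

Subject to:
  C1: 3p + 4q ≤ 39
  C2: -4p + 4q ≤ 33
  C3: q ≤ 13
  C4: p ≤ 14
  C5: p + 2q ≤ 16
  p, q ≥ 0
The point (0, 8) satisfies every constraint, so the LP is feasible; the constraints give p ≤ 14 and q ≤ 13, which with p, q ≥ 0 keep the feasible region inside a bounded box. A feasible, bounded LP attains a finite optimum at a vertex.

Evaluating z = 3p + 9q at each vertex:
  (0, 0): z = 0
  (13, 0): z = 39
  (7, 4.5): z = 61.5
  (0, 8): z = 72

The LP has an optimal solution: (0, 8) with z = 72.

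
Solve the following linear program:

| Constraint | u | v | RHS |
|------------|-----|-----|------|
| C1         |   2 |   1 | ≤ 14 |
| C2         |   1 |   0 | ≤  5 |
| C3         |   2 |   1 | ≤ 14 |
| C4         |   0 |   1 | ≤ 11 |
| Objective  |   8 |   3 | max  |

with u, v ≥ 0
Each vertex is the intersection of two constraint boundaries that also satisfies all remaining constraints:
  u = 0 and v = 0 → (0, 0)
  u = 5 and v = 0 → (5, 0)
  2u + v = 14 and u = 5 → (5, 4)
  2u + v = 14 and v = 11 → (1.5, 11)
  v = 11 and u = 0 → (0, 11)

Evaluating z = 8u + 3v at each vertex:
  (0, 0): z = 0
  (5, 0): z = 40
  (5, 4): z = 52
  (1.5, 11): z = 45
  (0, 11): z = 33

The maximum is at (5, 4) with z = 52.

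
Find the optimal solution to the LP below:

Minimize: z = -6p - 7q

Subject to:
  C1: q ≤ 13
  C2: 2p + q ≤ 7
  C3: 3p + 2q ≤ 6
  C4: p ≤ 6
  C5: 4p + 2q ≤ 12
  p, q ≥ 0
p = 0, q = 3, z = -21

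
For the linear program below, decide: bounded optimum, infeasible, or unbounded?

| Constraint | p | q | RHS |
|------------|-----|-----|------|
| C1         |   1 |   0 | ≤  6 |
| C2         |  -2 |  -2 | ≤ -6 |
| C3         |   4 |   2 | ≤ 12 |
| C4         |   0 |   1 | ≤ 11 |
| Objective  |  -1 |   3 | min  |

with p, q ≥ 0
The point (3, 0) satisfies every constraint, so the LP is feasible; the constraints give p ≤ 6 and q ≤ 11, which with p, q ≥ 0 keep the feasible region inside a bounded box. A feasible, bounded LP attains a finite optimum at a vertex.

Evaluating z = -p + 3q at each vertex:
  (3, 0): z = -3
  (0, 6): z = 18
  (0, 3): z = 9

The LP has an optimal solution: (3, 0) with z = -3.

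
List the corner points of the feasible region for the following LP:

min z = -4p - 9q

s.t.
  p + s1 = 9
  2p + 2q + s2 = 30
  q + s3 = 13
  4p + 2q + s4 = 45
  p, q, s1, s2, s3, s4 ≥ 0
Each vertex is the intersection of two constraint boundaries that also satisfies all remaining constraints:
  p = 0 and q = 0 → (0, 0)
  p = 9 and q = 0 → (9, 0)
  p = 9 and 4p + 2q = 45 → (9, 4.5)
  2p + 2q = 30 and 4p + 2q = 45 → (7.5, 7.5)
  2p + 2q = 30 and q = 13 → (2, 13)
  q = 13 and p = 0 → (0, 13)

Vertices: (0, 0), (9, 0), (9, 4.5), (7.5, 7.5), (2, 13), (0, 13)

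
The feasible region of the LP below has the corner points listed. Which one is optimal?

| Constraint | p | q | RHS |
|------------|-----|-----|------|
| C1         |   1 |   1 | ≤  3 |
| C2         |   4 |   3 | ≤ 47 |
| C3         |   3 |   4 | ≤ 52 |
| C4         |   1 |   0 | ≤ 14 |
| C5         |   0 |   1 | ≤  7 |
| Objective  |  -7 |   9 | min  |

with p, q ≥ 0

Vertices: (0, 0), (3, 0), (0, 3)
(3, 0) with z = -21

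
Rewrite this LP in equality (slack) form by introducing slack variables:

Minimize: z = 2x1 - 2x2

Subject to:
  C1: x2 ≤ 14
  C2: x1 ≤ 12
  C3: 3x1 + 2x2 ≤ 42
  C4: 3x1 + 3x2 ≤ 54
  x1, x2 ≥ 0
min z = 2x1 - 2x2

s.t.
  x2 + s1 = 14
  x1 + s2 = 12
  3x1 + 2x2 + s3 = 42
  3x1 + 3x2 + s4 = 54
  x1, x2, s1, s2, s3, s4 ≥ 0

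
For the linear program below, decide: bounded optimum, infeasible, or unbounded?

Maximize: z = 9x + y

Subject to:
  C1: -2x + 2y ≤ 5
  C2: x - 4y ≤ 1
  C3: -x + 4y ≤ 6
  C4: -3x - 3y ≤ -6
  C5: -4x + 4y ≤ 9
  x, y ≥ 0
Feasible point: (1, 1) satisfies every constraint, so the LP is feasible.
Direction d = (4, 1): for each constraint row a, a·d ≤ 0 —
  (-2)(4) + (2)(1) = -6 ≤ 0
  (1)(4) + (-4)(1) = 0 ≤ 0
  (-1)(4) + (4)(1) = 0 ≤ 0
  (-3)(4) + (-3)(1) = -15 ≤ 0
  (-4)(4) + (4)(1) = -12 ≤ 0
and d ≥ 0, so (1, 1) + t·d stays feasible for every t ≥ 0. Along this ray z = 9x + y changes by 37 per unit t, so z → +∞.

The LP is unbounded; z can be made arbitrarily large.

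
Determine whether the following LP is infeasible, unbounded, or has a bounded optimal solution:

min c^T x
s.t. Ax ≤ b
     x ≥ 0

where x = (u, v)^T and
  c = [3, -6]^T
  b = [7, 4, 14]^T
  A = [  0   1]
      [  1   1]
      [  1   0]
The point (0, 4) satisfies every constraint, so the LP is feasible; the constraints give u ≤ 14 and v ≤ 7, which with u, v ≥ 0 keep the feasible region inside a bounded box. A feasible, bounded LP attains a finite optimum at a vertex.

Evaluating z = 3u - 6v at each vertex:
  (0, 0): z = 0
  (4, 0): z = 12
  (0, 4): z = -24

Bounded optimum: z* = -24 at (0, 4).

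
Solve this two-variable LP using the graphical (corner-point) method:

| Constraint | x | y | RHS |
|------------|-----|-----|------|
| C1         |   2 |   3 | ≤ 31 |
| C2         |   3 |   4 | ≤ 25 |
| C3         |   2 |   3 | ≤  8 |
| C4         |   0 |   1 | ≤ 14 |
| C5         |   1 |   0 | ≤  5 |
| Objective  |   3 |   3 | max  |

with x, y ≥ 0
x = 4, y = 0, z = 12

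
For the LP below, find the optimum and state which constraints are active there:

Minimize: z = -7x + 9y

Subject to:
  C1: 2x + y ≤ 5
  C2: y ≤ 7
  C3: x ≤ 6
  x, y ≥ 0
Optimal: x = 2.5, y = 0
Binding: C1, y ≥ 0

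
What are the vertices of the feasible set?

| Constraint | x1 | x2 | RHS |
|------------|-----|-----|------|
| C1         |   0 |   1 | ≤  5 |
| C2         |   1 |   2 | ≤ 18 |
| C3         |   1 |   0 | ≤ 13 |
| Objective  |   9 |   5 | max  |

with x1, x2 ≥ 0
Each vertex is the intersection of two constraint boundaries that also satisfies all remaining constraints:
  x1 = 0 and x2 = 0 → (0, 0)
  x1 = 13 and x2 = 0 → (13, 0)
  x1 + 2x2 = 18 and x1 = 13 → (13, 2.5)
  x2 = 5 and x1 + 2x2 = 18 → (8, 5)
  x2 = 5 and x1 = 0 → (0, 5)

Vertices: (0, 0), (13, 0), (13, 2.5), (8, 5), (0, 5)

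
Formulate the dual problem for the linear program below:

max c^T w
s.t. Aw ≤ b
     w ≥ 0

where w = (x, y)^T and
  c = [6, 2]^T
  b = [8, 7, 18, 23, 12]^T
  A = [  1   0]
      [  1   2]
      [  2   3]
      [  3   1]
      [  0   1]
Minimize: z = 8y1 + 7y2 + 18y3 + 23y4 + 12y5

Subject to:
  C1: -y1 - y2 - 2y3 - 3y4 ≤ -6
  C2: -2y2 - 3y3 - y4 - y5 ≤ -2
  y1, y2, y3, y4, y5 ≥ 0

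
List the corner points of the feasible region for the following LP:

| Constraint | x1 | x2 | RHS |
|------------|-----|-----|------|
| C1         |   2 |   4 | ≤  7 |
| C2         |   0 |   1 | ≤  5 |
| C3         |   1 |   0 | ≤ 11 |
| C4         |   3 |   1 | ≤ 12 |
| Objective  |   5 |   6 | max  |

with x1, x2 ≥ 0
Each vertex is the intersection of two constraint boundaries that also satisfies all remaining constraints:
  x1 = 0 and x2 = 0 → (0, 0)
  2x1 + 4x2 = 7 and x2 = 0 → (3.5, 0)
  2x1 + 4x2 = 7 and x1 = 0 → (0, 1.75)

Vertices: (0, 0), (3.5, 0), (0, 1.75)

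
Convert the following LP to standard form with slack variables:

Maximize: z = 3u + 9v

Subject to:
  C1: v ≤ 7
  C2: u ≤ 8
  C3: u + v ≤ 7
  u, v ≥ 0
max z = 3u + 9v

s.t.
  v + s1 = 7
  u + s2 = 8
  u + v + s3 = 7
  u, v, s1, s2, s3 ≥ 0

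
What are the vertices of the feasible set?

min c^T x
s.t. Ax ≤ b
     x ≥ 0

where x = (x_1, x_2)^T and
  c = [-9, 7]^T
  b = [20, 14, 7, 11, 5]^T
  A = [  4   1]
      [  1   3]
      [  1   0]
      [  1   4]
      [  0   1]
Each vertex is the intersection of two constraint boundaries that also satisfies all remaining constraints:
  x_1 = 0 and x_2 = 0 → (0, 0)
  4x_1 + x_2 = 20 and x_2 = 0 → (5, 0)
  4x_1 + x_2 = 20 and x_1 + 4x_2 = 11 → (4.6, 1.6)
  x_1 + 4x_2 = 11 and x_1 = 0 → (0, 2.75)

Vertices: (0, 0), (5, 0), (4.6, 1.6), (0, 2.75)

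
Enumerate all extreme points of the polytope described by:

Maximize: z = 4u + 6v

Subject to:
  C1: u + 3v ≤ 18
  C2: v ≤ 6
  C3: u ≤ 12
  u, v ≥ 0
Each vertex is the intersection of two constraint boundaries that also satisfies all remaining constraints:
  u = 0 and v = 0 → (0, 0)
  u = 12 and v = 0 → (12, 0)
  u + 3v = 18 and u = 12 → (12, 2)
  u + 3v = 18 and v = 6 → (0, 6)

Vertices: (0, 0), (12, 0), (12, 2), (0, 6)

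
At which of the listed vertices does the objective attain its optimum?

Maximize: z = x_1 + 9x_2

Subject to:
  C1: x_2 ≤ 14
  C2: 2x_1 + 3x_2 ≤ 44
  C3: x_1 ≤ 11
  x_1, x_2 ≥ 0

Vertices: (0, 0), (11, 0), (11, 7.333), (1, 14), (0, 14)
(1, 14) with z = 127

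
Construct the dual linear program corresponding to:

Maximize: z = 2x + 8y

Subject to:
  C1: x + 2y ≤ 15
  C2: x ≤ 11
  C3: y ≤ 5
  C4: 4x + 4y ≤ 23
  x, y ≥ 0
Minimize: z = 15y1 + 11y2 + 5y3 + 23y4

Subject to:
  C1: -y1 - y2 - 4y4 ≤ -2
  C2: -2y1 - y3 - 4y4 ≤ -8
  y1, y2, y3, y4 ≥ 0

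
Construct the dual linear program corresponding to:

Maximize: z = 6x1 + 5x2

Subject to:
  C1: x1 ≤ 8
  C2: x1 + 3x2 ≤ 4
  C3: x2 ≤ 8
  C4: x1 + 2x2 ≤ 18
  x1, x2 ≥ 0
Minimize: z = 8y1 + 4y2 + 8y3 + 18y4

Subject to:
  C1: -y1 - y2 - y4 ≤ -6
  C2: -3y2 - y3 - 2y4 ≤ -5
  y1, y2, y3, y4 ≥ 0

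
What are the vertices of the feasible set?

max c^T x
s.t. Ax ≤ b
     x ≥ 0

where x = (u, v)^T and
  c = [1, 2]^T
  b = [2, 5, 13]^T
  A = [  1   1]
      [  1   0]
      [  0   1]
Each vertex is the intersection of two constraint boundaries that also satisfies all remaining constraints:
  u = 0 and v = 0 → (0, 0)
  u + v = 2 and v = 0 → (2, 0)
  u + v = 2 and u = 0 → (0, 2)

Vertices: (0, 0), (2, 0), (0, 2)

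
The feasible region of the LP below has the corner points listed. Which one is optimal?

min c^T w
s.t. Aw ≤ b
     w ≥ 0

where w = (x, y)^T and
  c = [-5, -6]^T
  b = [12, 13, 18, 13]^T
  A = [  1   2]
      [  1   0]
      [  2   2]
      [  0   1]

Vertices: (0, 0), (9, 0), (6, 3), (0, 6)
Evaluating z = -5x - 6y at each vertex:
  (0, 0): z = 0
  (9, 0): z = -45
  (6, 3): z = -48
  (0, 6): z = -36

The smallest value is z = -48, attained at (6, 3).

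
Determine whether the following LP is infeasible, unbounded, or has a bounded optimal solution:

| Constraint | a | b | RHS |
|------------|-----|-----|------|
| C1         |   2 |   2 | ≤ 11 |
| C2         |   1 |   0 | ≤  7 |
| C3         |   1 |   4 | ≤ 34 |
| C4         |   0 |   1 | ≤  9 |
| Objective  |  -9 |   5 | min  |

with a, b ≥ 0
The point (5.5, 0) satisfies every constraint, so the LP is feasible; the constraints give a ≤ 7 and b ≤ 9, which with a, b ≥ 0 keep the feasible region inside a bounded box. A feasible, bounded LP attains a finite optimum at a vertex.

Bounded optimum: z* = -49.5 at (5.5, 0).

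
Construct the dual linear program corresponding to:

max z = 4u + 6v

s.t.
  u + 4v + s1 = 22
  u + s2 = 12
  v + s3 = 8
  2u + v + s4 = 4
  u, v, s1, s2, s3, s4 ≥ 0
Minimize: z = 22y1 + 12y2 + 8y3 + 4y4

Subject to:
  C1: -y1 - y2 - 2y4 ≤ -4
  C2: -4y1 - y3 - y4 ≤ -6
  y1, y2, y3, y4 ≥ 0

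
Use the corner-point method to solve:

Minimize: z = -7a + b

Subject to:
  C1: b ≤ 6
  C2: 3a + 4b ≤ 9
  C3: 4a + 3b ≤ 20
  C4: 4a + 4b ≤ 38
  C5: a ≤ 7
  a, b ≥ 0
Each vertex is the intersection of two constraint boundaries that also satisfies all remaining constraints:
  a = 0 and b = 0 → (0, 0)
  3a + 4b = 9 and b = 0 → (3, 0)
  3a + 4b = 9 and a = 0 → (0, 2.25)

Evaluating z = -7a + b at each vertex:
  (0, 0): z = 0
  (3, 0): z = -21
  (0, 2.25): z = 2.25

The minimum is at (3, 0) with z = -21.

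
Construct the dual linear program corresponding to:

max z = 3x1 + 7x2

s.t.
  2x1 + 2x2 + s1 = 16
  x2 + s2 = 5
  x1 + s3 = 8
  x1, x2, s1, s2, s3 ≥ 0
Minimize: z = 16y1 + 5y2 + 8y3

Subject to:
  C1: -2y1 - y3 ≤ -3
  C2: -2y1 - y2 ≤ -7
  y1, y2, y3 ≥ 0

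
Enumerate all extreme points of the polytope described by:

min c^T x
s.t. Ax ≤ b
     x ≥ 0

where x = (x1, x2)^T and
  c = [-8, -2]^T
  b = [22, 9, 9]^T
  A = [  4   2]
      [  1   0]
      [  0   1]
Each vertex is the intersection of two constraint boundaries that also satisfies all remaining constraints:
  x1 = 0 and x2 = 0 → (0, 0)
  4x1 + 2x2 = 22 and x2 = 0 → (5.5, 0)
  4x1 + 2x2 = 22 and x2 = 9 → (1, 9)
  x2 = 9 and x1 = 0 → (0, 9)

Vertices: (0, 0), (5.5, 0), (1, 9), (0, 9)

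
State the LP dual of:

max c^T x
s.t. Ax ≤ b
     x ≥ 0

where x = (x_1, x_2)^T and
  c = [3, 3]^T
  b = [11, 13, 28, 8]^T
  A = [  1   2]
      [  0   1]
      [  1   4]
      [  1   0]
Minimize: z = 11y1 + 13y2 + 28y3 + 8y4

Subject to:
  C1: -y1 - y3 - y4 ≤ -3
  C2: -2y1 - y2 - 4y3 ≤ -3
  y1, y2, y3, y4 ≥ 0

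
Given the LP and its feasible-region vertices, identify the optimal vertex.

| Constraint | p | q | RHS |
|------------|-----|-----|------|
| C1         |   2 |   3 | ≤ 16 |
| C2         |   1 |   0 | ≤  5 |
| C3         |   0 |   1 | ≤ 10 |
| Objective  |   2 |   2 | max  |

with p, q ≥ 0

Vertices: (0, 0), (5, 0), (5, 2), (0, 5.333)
Evaluating z = 2p + 2q at each vertex:
  (0, 0): z = 0
  (5, 0): z = 10
  (5, 2): z = 14
  (0, 5.333): z = 10.67

The largest value is z = 14, attained at (5, 2).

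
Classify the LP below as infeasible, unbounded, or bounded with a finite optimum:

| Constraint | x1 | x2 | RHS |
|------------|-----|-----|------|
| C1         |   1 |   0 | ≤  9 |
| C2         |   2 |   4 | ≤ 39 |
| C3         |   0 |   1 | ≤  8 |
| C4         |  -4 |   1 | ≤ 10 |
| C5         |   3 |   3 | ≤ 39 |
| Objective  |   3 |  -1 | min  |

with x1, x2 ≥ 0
The point (0, 8) satisfies every constraint, so the LP is feasible; the constraints give x1 ≤ 9 and x2 ≤ 8, which with x1, x2 ≥ 0 keep the feasible region inside a bounded box. A feasible, bounded LP attains a finite optimum at a vertex.

Evaluating z = 3x1 - x2 at each vertex:
  (0, 0): z = 0
  (9, 0): z = 27
  (9, 4): z = 23
  (6.5, 6.5): z = 13
  (3.5, 8): z = 2.5
  (0, 8): z = -8

Bounded optimum: z* = -8 at (0, 8).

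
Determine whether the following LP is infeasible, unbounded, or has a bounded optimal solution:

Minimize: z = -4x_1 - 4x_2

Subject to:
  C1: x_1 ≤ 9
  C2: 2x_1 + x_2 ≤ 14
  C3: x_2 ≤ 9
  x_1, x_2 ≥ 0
The point (2.5, 9) satisfies every constraint, so the LP is feasible; the constraints give x_1 ≤ 9 and x_2 ≤ 9, which with x_1, x_2 ≥ 0 keep the feasible region inside a bounded box. A feasible, bounded LP attains a finite optimum at a vertex.

Evaluating z = -4x_1 - 4x_2 at each vertex:
  (0, 0): z = 0
  (7, 0): z = -28
  (2.5, 9): z = -46
  (0, 9): z = -36

Bounded optimum: z* = -46 at (2.5, 9).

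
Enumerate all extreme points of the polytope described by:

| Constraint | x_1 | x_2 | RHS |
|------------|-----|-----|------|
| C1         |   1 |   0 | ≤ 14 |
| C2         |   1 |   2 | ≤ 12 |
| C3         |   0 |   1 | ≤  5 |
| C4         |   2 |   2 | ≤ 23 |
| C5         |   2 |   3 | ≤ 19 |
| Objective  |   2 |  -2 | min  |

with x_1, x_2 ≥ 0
Each vertex is the intersection of two constraint boundaries that also satisfies all remaining constraints:
  x_1 = 0 and x_2 = 0 → (0, 0)
  2x_1 + 3x_2 = 19 and x_2 = 0 → (9.5, 0)
  x_1 + 2x_2 = 12 and x_2 = 5 → (2, 5)
  x_2 = 5 and x_1 = 0 → (0, 5)

Vertices: (0, 0), (9.5, 0), (2, 5), (0, 5)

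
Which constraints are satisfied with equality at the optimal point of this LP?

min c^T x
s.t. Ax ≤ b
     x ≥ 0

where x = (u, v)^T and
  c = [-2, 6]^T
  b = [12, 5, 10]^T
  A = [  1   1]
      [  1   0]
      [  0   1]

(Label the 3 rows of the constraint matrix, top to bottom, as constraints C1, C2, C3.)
Optimal: u = 5, v = 0
Slack at optimum:
  C1: slack = 7
  C2: slack = 0 (binding)
  C3: slack = 10
  u ≥ 0: u = 5
  v ≥ 0: v = 0 (binding)
Binding constraints: C2, v ≥ 0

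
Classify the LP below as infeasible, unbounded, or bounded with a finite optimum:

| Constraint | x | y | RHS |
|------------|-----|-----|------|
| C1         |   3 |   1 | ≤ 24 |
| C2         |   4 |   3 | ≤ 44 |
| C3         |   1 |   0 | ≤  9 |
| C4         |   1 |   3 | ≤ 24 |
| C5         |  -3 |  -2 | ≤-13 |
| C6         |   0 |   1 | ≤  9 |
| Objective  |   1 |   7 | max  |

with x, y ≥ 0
The point (0, 8) satisfies every constraint, so the LP is feasible; the constraints give x ≤ 9 and y ≤ 9, which with x, y ≥ 0 keep the feasible region inside a bounded box. A feasible, bounded LP attains a finite optimum at a vertex.

Evaluating z = x + 7y at each vertex:
  (4.333, 0): z = 4.333
  (8, 0): z = 8
  (6, 6): z = 48
  (0, 8): z = 56
  (0, 6.5): z = 45.5

The LP has an optimal solution: (0, 8) with z = 56.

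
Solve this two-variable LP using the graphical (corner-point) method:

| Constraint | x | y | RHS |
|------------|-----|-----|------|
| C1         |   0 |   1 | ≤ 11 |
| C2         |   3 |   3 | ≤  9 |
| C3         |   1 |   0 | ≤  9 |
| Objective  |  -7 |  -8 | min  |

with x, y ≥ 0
Each vertex is the intersection of two constraint boundaries that also satisfies all remaining constraints:
  x = 0 and y = 0 → (0, 0)
  3x + 3y = 9 and y = 0 → (3, 0)
  3x + 3y = 9 and x = 0 → (0, 3)

Evaluating z = -7x - 8y at each vertex:
  (0, 0): z = 0
  (3, 0): z = -21
  (0, 3): z = -24

The minimum is at (0, 3) with z = -24.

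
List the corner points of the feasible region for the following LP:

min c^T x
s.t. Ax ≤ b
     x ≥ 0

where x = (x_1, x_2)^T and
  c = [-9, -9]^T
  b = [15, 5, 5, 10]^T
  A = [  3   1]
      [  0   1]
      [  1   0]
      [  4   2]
Each vertex is the intersection of two constraint boundaries that also satisfies all remaining constraints:
  x_1 = 0 and x_2 = 0 → (0, 0)
  4x_1 + 2x_2 = 10 and x_2 = 0 → (2.5, 0)
  x_2 = 5 and 4x_1 + 2x_2 = 10 → (0, 5)

Vertices: (0, 0), (2.5, 0), (0, 5)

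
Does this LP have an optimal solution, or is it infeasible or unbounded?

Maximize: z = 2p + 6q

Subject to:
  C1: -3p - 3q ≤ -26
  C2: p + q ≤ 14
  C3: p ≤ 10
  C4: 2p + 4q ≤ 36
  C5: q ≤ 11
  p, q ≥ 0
The point (0, 9) satisfies every constraint, so the LP is feasible; the constraints give p ≤ 10 and q ≤ 11, which with p, q ≥ 0 keep the feasible region inside a bounded box. A feasible, bounded LP attains a finite optimum at a vertex.

Feasible with finite optimum z* = 54 at (0, 9).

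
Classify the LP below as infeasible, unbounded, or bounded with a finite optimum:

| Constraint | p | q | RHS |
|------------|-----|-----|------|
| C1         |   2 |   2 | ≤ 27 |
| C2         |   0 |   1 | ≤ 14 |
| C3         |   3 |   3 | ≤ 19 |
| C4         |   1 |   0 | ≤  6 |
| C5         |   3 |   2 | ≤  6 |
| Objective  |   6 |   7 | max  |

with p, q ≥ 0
The point (0, 3) satisfies every constraint, so the LP is feasible; the constraints give p ≤ 6 and q ≤ 14, which with p, q ≥ 0 keep the feasible region inside a bounded box. A feasible, bounded LP attains a finite optimum at a vertex.

Evaluating z = 6p + 7q at each vertex:
  (0, 0): z = 0
  (2, 0): z = 12
  (0, 3): z = 21

The LP has an optimal solution: (0, 3) with z = 21.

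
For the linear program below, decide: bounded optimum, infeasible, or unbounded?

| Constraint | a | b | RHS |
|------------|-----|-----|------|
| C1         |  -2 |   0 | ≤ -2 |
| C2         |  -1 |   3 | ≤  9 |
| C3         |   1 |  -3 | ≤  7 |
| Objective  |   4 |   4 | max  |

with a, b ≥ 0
Feasible point: (1, 0) satisfies every constraint, so the LP is feasible.
Direction d = (3, 1): for each constraint row a, a·d ≤ 0 —
  (-2)(3) + (0)(1) = -6 ≤ 0
  (-1)(3) + (3)(1) = 0 ≤ 0
  (1)(3) + (-3)(1) = 0 ≤ 0
and d ≥ 0, so (1, 0) + t·d stays feasible for every t ≥ 0. Along this ray z = 4a + 4b changes by 16 per unit t, so z → +∞.

Unbounded — the objective can increase without bound over the feasible region.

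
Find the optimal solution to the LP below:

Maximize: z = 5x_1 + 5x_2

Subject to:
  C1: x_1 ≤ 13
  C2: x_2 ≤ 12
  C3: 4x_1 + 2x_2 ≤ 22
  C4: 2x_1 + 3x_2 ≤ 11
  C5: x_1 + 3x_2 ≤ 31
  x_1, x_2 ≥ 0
Each vertex is the intersection of two constraint boundaries that also satisfies all remaining constraints:
  x_1 = 0 and x_2 = 0 → (0, 0)
  4x_1 + 2x_2 = 22 and 2x_1 + 3x_2 = 11 → (5.5, 0)
  2x_1 + 3x_2 = 11 and x_1 = 0 → (0, 3.667)

Evaluating z = 5x_1 + 5x_2 at each vertex:
  (0, 0): z = 0
  (5.5, 0): z = 27.5
  (0, 3.667): z = 18.33

The maximum is at (5.5, 0) with z = 27.5.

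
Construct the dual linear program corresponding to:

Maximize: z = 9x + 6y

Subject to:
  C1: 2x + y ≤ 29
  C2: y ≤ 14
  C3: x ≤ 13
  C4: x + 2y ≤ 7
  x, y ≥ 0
Minimize: z = 29y1 + 14y2 + 13y3 + 7y4

Subject to:
  C1: -2y1 - y3 - y4 ≤ -9
  C2: -y1 - y2 - 2y4 ≤ -6
  y1, y2, y3, y4 ≥ 0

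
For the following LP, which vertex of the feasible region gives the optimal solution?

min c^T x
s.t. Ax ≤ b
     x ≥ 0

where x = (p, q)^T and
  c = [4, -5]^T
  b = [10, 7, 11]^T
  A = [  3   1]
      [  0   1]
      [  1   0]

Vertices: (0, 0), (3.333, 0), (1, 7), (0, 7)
(0, 7) with z = -35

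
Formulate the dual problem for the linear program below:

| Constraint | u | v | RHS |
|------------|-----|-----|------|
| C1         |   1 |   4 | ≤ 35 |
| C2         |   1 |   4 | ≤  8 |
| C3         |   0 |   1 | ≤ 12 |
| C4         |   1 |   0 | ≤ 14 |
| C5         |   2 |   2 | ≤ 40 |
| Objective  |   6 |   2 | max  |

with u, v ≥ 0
Minimize: z = 35y1 + 8y2 + 12y3 + 14y4 + 40y5

Subject to:
  C1: -y1 - y2 - y4 - 2y5 ≤ -6
  C2: -4y1 - 4y2 - y3 - 2y5 ≤ -2
  y1, y2, y3, y4, y5 ≥ 0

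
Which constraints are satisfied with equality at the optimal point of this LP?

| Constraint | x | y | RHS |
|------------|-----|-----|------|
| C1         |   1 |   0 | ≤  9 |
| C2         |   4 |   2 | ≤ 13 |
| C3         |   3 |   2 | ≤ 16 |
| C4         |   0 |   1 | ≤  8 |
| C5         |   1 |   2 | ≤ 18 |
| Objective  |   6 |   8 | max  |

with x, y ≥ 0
Optimal: x = 0, y = 6.5
Binding: C2, x ≥ 0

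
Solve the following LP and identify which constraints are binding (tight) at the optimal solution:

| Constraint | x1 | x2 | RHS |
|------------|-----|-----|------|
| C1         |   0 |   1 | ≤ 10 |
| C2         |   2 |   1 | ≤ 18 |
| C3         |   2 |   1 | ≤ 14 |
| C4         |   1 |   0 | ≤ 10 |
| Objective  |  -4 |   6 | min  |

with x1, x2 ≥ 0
Optimal: x1 = 7, x2 = 0
Binding: C3, x2 ≥ 0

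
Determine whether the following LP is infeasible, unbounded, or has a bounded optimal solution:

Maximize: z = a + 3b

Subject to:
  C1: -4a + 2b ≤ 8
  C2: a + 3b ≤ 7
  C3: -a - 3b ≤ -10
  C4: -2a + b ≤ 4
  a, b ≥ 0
C2 requires a + 3b ≤ 7, while C3 (-a - 3b ≤ -10) is equivalent to a + 3b ≥ 10. Together they would need 10 ≤ a + 3b ≤ 7, which is impossible since 10 > 7. No point satisfies all constraints.

Infeasible — the constraint set is empty.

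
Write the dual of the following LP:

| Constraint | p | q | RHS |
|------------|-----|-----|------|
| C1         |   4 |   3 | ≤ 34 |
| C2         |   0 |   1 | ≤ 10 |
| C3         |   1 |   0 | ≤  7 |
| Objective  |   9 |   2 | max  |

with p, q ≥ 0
Minimize: z = 34y1 + 10y2 + 7y3

Subject to:
  C1: -4y1 - y3 ≤ -9
  C2: -3y1 - y2 ≤ -2
  y1, y2, y3 ≥ 0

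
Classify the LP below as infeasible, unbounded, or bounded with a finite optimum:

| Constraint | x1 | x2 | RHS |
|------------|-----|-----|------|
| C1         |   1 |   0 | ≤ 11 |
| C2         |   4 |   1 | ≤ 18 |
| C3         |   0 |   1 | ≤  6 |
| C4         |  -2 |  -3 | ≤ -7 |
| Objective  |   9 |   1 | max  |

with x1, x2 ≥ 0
The point (4.5, 0) satisfies every constraint, so the LP is feasible; the constraints give x1 ≤ 11 and x2 ≤ 6, which with x1, x2 ≥ 0 keep the feasible region inside a bounded box. A feasible, bounded LP attains a finite optimum at a vertex.

Evaluating z = 9x1 + x2 at each vertex:
  (0, 2.333): z = 2.333
  (3.5, 0): z = 31.5
  (4.5, 0): z = 40.5
  (3, 6): z = 33
  (0, 6): z = 6

Bounded optimum: z* = 40.5 at (4.5, 0).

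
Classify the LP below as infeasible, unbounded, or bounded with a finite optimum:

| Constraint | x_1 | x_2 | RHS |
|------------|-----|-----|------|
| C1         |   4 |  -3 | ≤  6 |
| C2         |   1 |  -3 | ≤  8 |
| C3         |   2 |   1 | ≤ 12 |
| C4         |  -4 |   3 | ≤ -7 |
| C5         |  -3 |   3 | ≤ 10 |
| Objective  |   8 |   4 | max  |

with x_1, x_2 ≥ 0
C1 requires 4x_1 - 3x_2 ≤ 6, while C4 (-4x_1 + 3x_2 ≤ -7) is equivalent to 4x_1 - 3x_2 ≥ 7. Together they would need 7 ≤ 4x_1 - 3x_2 ≤ 6, which is impossible since 7 > 6. No point satisfies all constraints.

Infeasible: no point satisfies all constraints simultaneously.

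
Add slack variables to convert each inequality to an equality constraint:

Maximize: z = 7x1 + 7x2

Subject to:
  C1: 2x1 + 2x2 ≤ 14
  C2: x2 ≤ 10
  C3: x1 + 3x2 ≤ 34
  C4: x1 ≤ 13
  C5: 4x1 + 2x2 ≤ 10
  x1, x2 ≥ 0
max z = 7x1 + 7x2

s.t.
  2x1 + 2x2 + s1 = 14
  x2 + s2 = 10
  x1 + 3x2 + s3 = 34
  x1 + s4 = 13
  4x1 + 2x2 + s5 = 10
  x1, x2, s1, s2, s3, s4, s5 ≥ 0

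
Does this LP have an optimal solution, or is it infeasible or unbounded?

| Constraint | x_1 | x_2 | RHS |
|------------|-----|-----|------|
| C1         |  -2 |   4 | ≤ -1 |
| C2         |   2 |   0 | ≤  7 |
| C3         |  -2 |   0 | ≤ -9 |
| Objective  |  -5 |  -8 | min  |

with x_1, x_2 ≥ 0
C2 requires 2x_1 ≤ 7, while C3 (-2x_1 ≤ -9) is equivalent to 2x_1 ≥ 9. Together they would need 9 ≤ 2x_1 ≤ 7, which is impossible since 9 > 7. No point satisfies all constraints.

Infeasible: no point satisfies all constraints simultaneously.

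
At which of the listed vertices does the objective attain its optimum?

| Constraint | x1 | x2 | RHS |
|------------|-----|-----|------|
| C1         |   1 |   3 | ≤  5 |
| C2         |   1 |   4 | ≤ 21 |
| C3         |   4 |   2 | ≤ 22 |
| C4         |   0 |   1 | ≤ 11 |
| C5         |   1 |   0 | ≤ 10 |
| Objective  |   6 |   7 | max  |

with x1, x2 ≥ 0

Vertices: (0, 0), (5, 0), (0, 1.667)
Evaluating z = 6x1 + 7x2 at each vertex:
  (0, 0): z = 0
  (5, 0): z = 30
  (0, 1.667): z = 11.67

The largest value is z = 30, attained at (5, 0).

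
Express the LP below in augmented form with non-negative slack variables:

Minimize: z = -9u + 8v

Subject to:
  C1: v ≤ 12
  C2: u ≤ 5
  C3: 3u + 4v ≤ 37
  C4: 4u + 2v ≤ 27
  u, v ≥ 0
min z = -9u + 8v

s.t.
  v + s1 = 12
  u + s2 = 5
  3u + 4v + s3 = 37
  4u + 2v + s4 = 27
  u, v, s1, s2, s3, s4 ≥ 0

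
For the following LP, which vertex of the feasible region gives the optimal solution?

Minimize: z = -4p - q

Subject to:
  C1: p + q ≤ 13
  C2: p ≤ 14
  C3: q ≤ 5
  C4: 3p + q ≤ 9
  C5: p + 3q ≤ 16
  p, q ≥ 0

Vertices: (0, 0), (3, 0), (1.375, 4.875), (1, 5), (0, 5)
Evaluating z = -4p - q at each vertex:
  (0, 0): z = 0
  (3, 0): z = -12
  (1.375, 4.875): z = -10.38
  (1, 5): z = -9
  (0, 5): z = -5

The smallest value is z = -12, attained at (3, 0).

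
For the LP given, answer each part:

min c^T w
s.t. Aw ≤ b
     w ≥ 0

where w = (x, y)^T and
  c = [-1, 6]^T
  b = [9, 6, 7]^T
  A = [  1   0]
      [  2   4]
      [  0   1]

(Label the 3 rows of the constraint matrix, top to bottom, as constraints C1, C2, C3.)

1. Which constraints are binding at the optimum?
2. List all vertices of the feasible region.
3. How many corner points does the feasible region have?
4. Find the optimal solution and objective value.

1. C2, y ≥ 0
2. (0, 0), (3, 0), (0, 1.5)
3. 3
4. x = 3, y = 0, z = -3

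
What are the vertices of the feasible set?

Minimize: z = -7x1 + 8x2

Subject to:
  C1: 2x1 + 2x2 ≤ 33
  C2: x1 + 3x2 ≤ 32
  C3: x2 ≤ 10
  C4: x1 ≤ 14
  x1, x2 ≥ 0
Each vertex is the intersection of two constraint boundaries that also satisfies all remaining constraints:
  x1 = 0 and x2 = 0 → (0, 0)
  x1 = 14 and x2 = 0 → (14, 0)
  2x1 + 2x2 = 33 and x1 = 14 → (14, 2.5)
  2x1 + 2x2 = 33 and x1 + 3x2 = 32 → (8.75, 7.75)
  x1 + 3x2 = 32 and x2 = 10 → (2, 10)
  x2 = 10 and x1 = 0 → (0, 10)

Vertices: (0, 0), (14, 0), (14, 2.5), (8.75, 7.75), (2, 10), (0, 10)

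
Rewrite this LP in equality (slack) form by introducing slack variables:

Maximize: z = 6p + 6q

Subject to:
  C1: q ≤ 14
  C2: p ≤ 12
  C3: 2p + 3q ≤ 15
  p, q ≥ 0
max z = 6p + 6q

s.t.
  q + s1 = 14
  p + s2 = 12
  2p + 3q + s3 = 15
  p, q, s1, s2, s3 ≥ 0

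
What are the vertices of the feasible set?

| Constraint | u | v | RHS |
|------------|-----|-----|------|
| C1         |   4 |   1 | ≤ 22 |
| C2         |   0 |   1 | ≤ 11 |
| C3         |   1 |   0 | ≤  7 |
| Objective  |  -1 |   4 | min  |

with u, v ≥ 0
Each vertex is the intersection of two constraint boundaries that also satisfies all remaining constraints:
  u = 0 and v = 0 → (0, 0)
  4u + v = 22 and v = 0 → (5.5, 0)
  4u + v = 22 and v = 11 → (2.75, 11)
  v = 11 and u = 0 → (0, 11)

Vertices: (0, 0), (5.5, 0), (2.75, 11), (0, 11)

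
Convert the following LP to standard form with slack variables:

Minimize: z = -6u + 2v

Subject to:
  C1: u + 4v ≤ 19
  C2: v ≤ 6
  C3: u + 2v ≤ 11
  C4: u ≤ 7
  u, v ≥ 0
min z = -6u + 2v

s.t.
  u + 4v + s1 = 19
  v + s2 = 6
  u + 2v + s3 = 11
  u + s4 = 7
  u, v, s1, s2, s3, s4 ≥ 0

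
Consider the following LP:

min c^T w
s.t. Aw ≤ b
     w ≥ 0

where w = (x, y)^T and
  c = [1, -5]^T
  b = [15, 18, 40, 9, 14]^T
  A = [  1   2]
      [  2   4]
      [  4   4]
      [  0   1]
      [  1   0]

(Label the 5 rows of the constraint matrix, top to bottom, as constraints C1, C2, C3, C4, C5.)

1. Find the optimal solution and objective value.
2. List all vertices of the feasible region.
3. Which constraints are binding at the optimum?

1. x = 0, y = 4.5, z = -22.5
2. (0, 0), (9, 0), (0, 4.5)
3. C2, x ≥ 0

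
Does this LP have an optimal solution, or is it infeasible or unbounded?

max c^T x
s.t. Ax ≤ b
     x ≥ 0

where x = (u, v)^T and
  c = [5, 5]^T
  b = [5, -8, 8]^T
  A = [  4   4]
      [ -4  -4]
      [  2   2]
One constraint requires 4u + 4v ≤ 5, while the constraint -4u - 4v ≤ -8 is equivalent to 4u + 4v ≥ 8. Together they would need 8 ≤ 4u + 4v ≤ 5, which is impossible since 8 > 5. No point satisfies all constraints.

Infeasible — the constraint set is empty.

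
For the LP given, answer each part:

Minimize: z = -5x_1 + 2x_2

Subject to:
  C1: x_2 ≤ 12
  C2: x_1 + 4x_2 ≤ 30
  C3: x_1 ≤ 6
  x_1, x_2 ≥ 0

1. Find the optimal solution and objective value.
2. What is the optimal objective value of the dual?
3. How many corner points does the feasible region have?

1. x_1 = 6, x_2 = 0, z = -30
2. -30 (by strong duality, equal to the primal optimum)
3. 4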